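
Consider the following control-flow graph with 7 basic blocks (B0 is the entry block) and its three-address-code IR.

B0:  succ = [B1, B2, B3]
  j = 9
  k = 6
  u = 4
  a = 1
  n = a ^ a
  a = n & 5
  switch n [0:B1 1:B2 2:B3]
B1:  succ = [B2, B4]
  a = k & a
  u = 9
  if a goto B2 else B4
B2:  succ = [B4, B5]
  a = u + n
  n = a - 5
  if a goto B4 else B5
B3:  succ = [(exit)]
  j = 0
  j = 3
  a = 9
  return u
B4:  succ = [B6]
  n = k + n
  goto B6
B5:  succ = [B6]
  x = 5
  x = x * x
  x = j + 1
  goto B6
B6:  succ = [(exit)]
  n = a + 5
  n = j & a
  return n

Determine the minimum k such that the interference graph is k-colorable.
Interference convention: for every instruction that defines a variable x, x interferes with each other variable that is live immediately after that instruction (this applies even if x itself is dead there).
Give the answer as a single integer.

Answer: 5

Analysis:
Block summaries:
  B0: {a,j,k,n,u} / ∅
  B1: {a,u} / {a,k}
  B2: {a,n} / {n,u}
  B3: {a,j} / {u}
  B4: {n} / {k,n}
  B5: {x} / {j}
  B6: {n} / {a,j}

Liveness:
  live B0: ∅→{a,j,k,n,u}
  live B1: {a,j,k,n}→{a,j,k,n,u}
  live B2: {j,k,n,u}→{a,j,k,n}
  live B3: {u}→∅
  live B4: {a,j,k,n}→{a,j}
  live B5: {a,j}→{a,j}
  live B6: {a,j}→∅

Interfere edges:
  a — {j,k,n,u,x}
  j — {a,k,n,u,x}
  k — {a,j,n,u}
  n — {a,j,k,u}
  u — {a,j,k,n}
  x — {a,j}

Chromatic number:
  lower bound: {a,j,k,n,u} mutually conflict ⇒ χ ≥ 5
  assign a→c0 j→c1 k→c2 n→c3 u→c4 x→c2 — no edge inside a register ⇒ χ ≤ 5
  χ = 5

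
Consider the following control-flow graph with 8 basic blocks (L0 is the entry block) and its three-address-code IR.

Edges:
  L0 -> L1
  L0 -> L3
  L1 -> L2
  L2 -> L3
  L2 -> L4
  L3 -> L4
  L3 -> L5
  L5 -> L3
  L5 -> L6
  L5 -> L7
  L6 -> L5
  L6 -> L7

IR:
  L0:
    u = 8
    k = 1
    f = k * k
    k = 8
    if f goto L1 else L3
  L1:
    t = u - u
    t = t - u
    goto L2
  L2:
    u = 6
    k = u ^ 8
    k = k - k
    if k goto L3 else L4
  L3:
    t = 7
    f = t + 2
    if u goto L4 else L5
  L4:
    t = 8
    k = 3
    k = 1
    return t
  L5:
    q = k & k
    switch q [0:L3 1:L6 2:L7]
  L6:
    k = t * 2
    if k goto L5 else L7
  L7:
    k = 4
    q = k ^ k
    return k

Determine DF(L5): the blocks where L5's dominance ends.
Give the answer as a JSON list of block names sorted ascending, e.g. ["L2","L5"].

idom tree: L1←L0 L2←L1 L3←L0 L4←L0 L5←L3 L6←L5 L7←L5
Join-block Dom:
  L3: preds {L0,L2,L5}: {L0} ∩ {L0,L1,L2} ∩ {L0,L3,L5} = {L0}; idom=L0
  L4: preds {L2,L3}: {L0,L1,L2} ∩ {L0,L3} = {L0}; idom=L0
  L5: preds {L3,L6}: {L0,L3} ∩ {L0,L3,L5,L6} = {L0,L3}; idom=L3
  L7: preds {L5,L6}: {L0,L3,L5} ∩ {L0,L3,L5,L6} = {L0,L3,L5}; idom=L5

DF walk-up:
  join L3 pred L0: · stop@L0
  join L3 pred L2: L2→L1 stop@L0
  join L3 pred L5: L5→L3 stop@L0
  join L4 pred L2: L2→L1 stop@L0
  join L4 pred L3: L3 stop@L0
  join L5 pred L3: · stop@L3
  join L5 pred L6: L6→L5 stop@L3
  join L7 pred L5: · stop@L5
  join L7 pred L6: L6 stop@L5
  DF(L0)=∅
  DF(L1)={L3,L4}
  DF(L2)={L3,L4}
  DF(L3)={L3,L4}
  DF(L4)=∅
  DF(L5)={L3,L5}
  DF(L6)={L5,L7}
  DF(L7)=∅

DF(L5) = ["L3", "L5"]

Answer: ["L3", "L5"]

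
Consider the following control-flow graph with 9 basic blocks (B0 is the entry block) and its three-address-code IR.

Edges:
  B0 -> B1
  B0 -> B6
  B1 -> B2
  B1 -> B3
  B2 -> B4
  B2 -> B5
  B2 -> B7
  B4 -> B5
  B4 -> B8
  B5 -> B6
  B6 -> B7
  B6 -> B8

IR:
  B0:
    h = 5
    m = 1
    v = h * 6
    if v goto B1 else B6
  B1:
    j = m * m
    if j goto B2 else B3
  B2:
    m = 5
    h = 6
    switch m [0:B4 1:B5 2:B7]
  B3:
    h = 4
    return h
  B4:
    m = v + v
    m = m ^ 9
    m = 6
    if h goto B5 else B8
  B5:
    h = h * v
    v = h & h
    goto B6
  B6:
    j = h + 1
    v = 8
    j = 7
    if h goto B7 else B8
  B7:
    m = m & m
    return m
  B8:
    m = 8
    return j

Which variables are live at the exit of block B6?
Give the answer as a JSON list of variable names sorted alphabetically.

Answer: ["j", "m"]

Derivation:
Block summaries:
  B0: def={h,m,v} ue=∅
  B1: def={j} ue={m}
  B2: def={h,m} ue=∅
  B3: def={h} ue=∅
  B4: def={m} ue={h,v}
  B5: def={h,v} ue={h,v}
  B6: def={j,v} ue={h}
  B7: def={m} ue={m}
  B8: def={m} ue={j}

Backward fixpoint:
  B0 li=∅ lo={h,m,v}
  B1 li={m,v} lo={j,v}
  B2 li={j,v} lo={h,j,m,v}
  B3 li=∅ lo=∅
  B4 li={h,j,v} lo={h,j,m,v}
  B5 li={h,m,v} lo={h,m}
  B6 li={h,m} lo={j,m}
  B7 li={m} lo=∅
  B8 li={j} lo=∅

live-out(B6) = ["j", "m"]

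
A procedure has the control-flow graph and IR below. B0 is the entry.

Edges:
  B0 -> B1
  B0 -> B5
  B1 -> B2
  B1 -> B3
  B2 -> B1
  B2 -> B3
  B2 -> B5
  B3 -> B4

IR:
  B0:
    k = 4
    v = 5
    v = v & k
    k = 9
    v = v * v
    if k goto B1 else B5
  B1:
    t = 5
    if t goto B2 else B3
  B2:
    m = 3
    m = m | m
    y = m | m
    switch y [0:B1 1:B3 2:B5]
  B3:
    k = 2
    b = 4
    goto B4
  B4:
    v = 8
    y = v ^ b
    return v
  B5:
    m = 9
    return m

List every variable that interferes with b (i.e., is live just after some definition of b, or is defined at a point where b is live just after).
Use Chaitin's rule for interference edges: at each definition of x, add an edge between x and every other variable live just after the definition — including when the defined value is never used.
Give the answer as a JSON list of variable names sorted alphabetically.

Per-block:
  B0: {k,v} / ∅
  B1: {t} / ∅
  B2: {m,y} / ∅
  B3: {b,k} / ∅
  B4: {v,y} / {b}
  B5: {m} / ∅

Liveness:
  B0 li=∅ lo=∅
  B1 li=∅ lo=∅
  B2 li=∅ lo=∅
  B3 li=∅ lo={b}
  B4 li={b} lo=∅
  B5 li=∅ lo=∅

Interfere edges:
  b↔{v}
  k↔{v}
  m↔∅
  t↔∅
  v↔{b,k,y}
  y↔{v}

N(b) = ["v"]

Answer: ["v"]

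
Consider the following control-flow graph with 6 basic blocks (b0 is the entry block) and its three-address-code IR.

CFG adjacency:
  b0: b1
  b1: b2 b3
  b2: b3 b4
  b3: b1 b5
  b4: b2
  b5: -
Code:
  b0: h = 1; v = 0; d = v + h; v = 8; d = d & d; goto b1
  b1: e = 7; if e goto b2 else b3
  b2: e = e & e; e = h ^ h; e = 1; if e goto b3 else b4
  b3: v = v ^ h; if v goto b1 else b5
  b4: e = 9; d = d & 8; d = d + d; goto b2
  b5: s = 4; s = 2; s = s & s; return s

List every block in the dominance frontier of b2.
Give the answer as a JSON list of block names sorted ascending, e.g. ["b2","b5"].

idom tree: b1←b0 b2←b1 b3←b1 b4←b2 b5←b3
Join-block Dom:
  b1: preds {b0,b3}: {b0} ∩ {b0,b1,b3} = {b0}; idom=b0
  b2: preds {b1,b4}: {b0,b1} ∩ {b0,b1,b2,b4} = {b0,b1}; idom=b1
  b3: preds {b1,b2}: {b0,b1} ∩ {b0,b1,b2} = {b0,b1}; idom=b1

Frontier:
  join b1 pred b0: · stop@b0
  join b1 pred b3: b3→b1 stop@b0
  join b2 pred b1: · stop@b1
  join b2 pred b4: b4→b2 stop@b1
  join b3 pred b1: · stop@b1
  join b3 pred b2: b2 stop@b1
  b0: DF=∅
  b1: DF={b1}
  b2: DF={b2,b3}
  b3: DF={b1}
  b4: DF={b2}
  b5: DF=∅

DF(b2) = ["b2", "b3"]

Answer: ["b2", "b3"]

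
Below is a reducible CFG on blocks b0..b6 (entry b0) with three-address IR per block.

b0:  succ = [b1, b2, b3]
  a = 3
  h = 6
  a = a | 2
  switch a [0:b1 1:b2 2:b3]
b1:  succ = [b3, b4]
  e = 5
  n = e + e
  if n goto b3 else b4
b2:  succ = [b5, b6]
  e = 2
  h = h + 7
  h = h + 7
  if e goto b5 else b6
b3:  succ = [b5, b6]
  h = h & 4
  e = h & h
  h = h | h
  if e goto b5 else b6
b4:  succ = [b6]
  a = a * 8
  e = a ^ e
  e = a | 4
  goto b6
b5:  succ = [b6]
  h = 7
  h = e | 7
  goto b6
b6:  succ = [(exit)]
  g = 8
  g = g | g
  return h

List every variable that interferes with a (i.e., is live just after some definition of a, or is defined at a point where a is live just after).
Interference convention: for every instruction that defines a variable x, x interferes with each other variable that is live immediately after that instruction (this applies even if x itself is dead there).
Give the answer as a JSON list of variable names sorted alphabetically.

Answer: ["e", "h", "n"]

Working:
def/use:
  b0: def={a,h} ue=∅
  b1: def={e,n} ue=∅
  b2: def={e,h} ue={h}
  b3: def={e,h} ue={h}
  b4: def={a,e} ue={a,e}
  b5: def={h} ue={e}
  b6: def={g} ue={h}

Liveness:
  live b0: ∅→{a,h}
  live b1: {a,h}→{a,e,h}
  live b2: {h}→{e,h}
  live b3: {h}→{e,h}
  live b4: {a,e,h}→{h}
  live b5: {e}→{h}
  live b6: {h}→∅

Interfere edges:
  a — {e,h,n}
  e — {a,h,n}
  g — {h}
  h — {a,e,g,n}
  n — {a,e,h}

N(a) = ["e", "h", "n"]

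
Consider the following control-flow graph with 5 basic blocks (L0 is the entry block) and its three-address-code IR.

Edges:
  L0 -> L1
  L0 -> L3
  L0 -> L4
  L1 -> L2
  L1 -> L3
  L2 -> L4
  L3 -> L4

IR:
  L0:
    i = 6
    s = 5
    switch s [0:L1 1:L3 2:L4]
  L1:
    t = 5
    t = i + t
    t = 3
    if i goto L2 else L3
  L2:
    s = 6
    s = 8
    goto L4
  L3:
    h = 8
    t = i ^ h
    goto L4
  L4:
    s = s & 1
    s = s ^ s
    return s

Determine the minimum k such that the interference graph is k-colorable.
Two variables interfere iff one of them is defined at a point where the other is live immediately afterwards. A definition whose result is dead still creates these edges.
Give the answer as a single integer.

Answer: 3

Derivation:
Per-block:
  L0 def {i,s} use ∅
  L1 def {t} use {i}
  L2 def {s} use ∅
  L3 def {h,t} use {i}
  L4 def {s} use {s}

Backward fixpoint:
  live L0: ∅→{i,s}
  live L1: {i,s}→{i,s}
  live L2: ∅→{s}
  live L3: {i,s}→{s}
  live L4: {s}→∅

Interfere edges:
  h — {i,s}
  i — {h,s,t}
  s — {h,i,t}
  t — {i,s}

Colouring:
  lower bound: {h,i,s} mutually conflict ⇒ χ ≥ 3
  3-colouring: c0={i}  c1={s}  c2={h,t}
  χ = 3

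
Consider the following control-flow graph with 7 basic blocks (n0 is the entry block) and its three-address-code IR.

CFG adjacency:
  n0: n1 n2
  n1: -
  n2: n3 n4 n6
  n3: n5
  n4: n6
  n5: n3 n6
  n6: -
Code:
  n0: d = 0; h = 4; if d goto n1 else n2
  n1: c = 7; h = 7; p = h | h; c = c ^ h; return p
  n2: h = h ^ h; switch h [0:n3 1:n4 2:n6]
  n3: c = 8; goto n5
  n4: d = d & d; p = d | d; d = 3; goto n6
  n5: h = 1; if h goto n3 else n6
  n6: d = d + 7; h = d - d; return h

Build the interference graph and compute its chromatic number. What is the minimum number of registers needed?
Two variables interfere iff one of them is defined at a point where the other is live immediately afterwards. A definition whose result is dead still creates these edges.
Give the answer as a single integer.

Per-block:
  n0 def {d,h} use ∅
  n1 def {c,h,p} use ∅
  n2 def {h} use {h}
  n3 def {c} use ∅
  n4 def {d,p} use {d}
  n5 def {h} use ∅
  n6 def {d,h} use {d}

Backward fixpoint:
  n0: in=∅ out={d,h}
  n1: in=∅ out=∅
  n2: in={d,h} out={d}
  n3: in={d} out={d}
  n4: in={d} out={d}
  n5: in={d} out={d}
  n6: in={d} out=∅

Interfere edges:
  c — {d,h,p}
  d — {c,h}
  h — {c,d,p}
  p — {c,h}

Chromatic number:
  {c,d,h} pairwise interfere (3-clique) ⇒ χ ≥ 3
  assign c→r0 d→r2 h→r1 p→r2 — no edge inside a register ⇒ χ ≤ 3
  χ = 3

Answer: 3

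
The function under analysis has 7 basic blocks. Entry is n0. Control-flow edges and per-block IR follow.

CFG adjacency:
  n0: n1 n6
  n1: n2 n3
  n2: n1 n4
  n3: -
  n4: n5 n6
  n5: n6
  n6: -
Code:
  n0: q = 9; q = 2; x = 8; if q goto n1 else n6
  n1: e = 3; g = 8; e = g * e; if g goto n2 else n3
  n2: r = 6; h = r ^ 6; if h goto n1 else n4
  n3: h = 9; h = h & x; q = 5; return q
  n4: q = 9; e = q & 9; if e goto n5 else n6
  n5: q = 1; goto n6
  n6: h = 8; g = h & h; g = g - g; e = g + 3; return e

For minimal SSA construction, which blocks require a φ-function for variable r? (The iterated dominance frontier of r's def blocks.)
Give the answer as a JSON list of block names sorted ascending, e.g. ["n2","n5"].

Answer: ["n1", "n6"]

Derivation:
idom tree: n1←n0 n2←n1 n3←n1 n4←n2 n5←n4 n6←n0
Dom at joins:
  n1: preds {n0,n2}: {n0} ∩ {n0,n1,n2} = {n0}; idom=n0
  n6: preds {n0,n4,n5}: {n0} ∩ {n0,n1,n2,n4} ∩ {n0,n1,n2,n4,n5} = {n0}; idom=n0

DF walk-up:
  n1←n0: walk · to n0
  n1←n2: walk n2→n1 to n0
  n6←n0: walk · to n0
  n6←n4: walk n4→n2→n1 to n0
  n6←n5: walk n5→n4→n2→n1 to n0
  n0: DF=∅
  n1: DF={n1,n6}
  n2: DF={n1,n6}
  n3: DF=∅
  n4: DF={n6}
  n5: DF={n6}
  n6: DF=∅

φ for r: defs {n2}
  DF⁺ = {n1,n6}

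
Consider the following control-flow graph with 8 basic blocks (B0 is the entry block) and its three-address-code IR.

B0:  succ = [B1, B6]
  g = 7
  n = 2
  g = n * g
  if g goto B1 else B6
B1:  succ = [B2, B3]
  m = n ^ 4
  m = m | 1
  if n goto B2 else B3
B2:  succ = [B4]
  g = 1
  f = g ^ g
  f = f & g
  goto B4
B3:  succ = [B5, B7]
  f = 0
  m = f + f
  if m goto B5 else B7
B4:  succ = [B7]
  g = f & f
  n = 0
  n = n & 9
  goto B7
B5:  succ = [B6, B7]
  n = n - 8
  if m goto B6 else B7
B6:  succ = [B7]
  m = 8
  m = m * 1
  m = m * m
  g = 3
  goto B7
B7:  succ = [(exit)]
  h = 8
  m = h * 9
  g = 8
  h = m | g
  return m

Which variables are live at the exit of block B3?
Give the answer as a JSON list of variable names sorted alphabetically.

Block summaries:
  B0: def={g,n} ue=∅
  B1: def={m} ue={n}
  B2: def={f,g} ue=∅
  B3: def={f,m} ue=∅
  B4: def={g,n} ue={f}
  B5: def={n} ue={m,n}
  B6: def={g,m} ue=∅
  B7: def={g,h,m} ue=∅

Liveness:
  live B0: ∅→{n}
  live B1: {n}→{n}
  live B2: ∅→{f}
  live B3: {n}→{m,n}
  live B4: {f}→∅
  live B5: {m,n}→∅
  live B6: ∅→∅
  live B7: ∅→∅

live-out(B3) = ["m", "n"]

Answer: ["m", "n"]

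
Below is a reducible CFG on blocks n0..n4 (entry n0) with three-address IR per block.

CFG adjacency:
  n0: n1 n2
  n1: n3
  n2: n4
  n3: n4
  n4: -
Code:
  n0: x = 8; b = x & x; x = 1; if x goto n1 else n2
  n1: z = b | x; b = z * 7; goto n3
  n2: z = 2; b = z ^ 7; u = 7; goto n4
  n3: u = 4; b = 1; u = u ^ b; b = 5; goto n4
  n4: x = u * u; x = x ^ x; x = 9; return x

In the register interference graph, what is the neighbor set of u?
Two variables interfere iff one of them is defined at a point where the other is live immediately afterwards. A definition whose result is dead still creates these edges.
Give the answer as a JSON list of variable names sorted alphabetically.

Answer: ["b"]

Working:
Block summaries:
  n0 def {b,x} use ∅
  n1 def {b,z} use {b,x}
  n2 def {b,u,z} use ∅
  n3 def {b,u} use ∅
  n4 def {x} use {u}

Live sets:
  n0 li=∅ lo={b,x}
  n1 li={b,x} lo=∅
  n2 li=∅ lo={u}
  n3 li=∅ lo={u}
  n4 li={u} lo=∅

Conflict graph:
  b↔{u,x}
  u↔{b}
  x↔{b}
  z↔∅

N(u) = ["b"]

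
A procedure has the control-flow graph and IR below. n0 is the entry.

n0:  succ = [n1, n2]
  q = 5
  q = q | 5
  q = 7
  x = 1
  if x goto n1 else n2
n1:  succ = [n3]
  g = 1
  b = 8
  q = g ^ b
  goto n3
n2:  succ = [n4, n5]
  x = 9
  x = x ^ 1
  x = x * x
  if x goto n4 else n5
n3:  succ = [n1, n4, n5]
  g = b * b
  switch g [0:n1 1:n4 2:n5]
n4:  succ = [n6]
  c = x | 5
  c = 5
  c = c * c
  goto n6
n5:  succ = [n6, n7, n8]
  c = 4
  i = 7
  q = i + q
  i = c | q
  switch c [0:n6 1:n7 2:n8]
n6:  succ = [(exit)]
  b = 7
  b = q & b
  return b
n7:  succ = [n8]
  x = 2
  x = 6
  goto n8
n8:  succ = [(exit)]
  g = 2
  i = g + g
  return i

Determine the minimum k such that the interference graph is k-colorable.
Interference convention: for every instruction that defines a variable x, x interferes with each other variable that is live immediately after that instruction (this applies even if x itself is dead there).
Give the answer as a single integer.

Answer: 4

Working:
Block summaries:
  n0: def={q,x} ue=∅
  n1: def={b,g,q} ue=∅
  n2: def={x} ue=∅
  n3: def={g} ue={b}
  n4: def={c} ue={x}
  n5: def={c,i,q} ue={q}
  n6: def={b} ue={q}
  n7: def={x} ue=∅
  n8: def={g,i} ue=∅

Live sets:
  n0 li=∅ lo={q,x}
  n1 li={x} lo={b,q,x}
  n2 li={q} lo={q,x}
  n3 li={b,q,x} lo={q,x}
  n4 li={q,x} lo={q}
  n5 li={q} lo={q}
  n6 li={q} lo=∅
  n7 li=∅ lo=∅
  n8 li=∅ lo=∅

Interfere edges:
  b — {g,q,x}
  c — {i,q}
  g — {b,q,x}
  i — {c,q}
  q — {b,c,g,i,x}
  x — {b,g,q}

Colouring:
  lower bound: {b,g,q,x} mutually conflict ⇒ χ ≥ 4
  4-colouring: r0={q}  r1={b,c}  r2={g,i}  r3={x}
  χ = 4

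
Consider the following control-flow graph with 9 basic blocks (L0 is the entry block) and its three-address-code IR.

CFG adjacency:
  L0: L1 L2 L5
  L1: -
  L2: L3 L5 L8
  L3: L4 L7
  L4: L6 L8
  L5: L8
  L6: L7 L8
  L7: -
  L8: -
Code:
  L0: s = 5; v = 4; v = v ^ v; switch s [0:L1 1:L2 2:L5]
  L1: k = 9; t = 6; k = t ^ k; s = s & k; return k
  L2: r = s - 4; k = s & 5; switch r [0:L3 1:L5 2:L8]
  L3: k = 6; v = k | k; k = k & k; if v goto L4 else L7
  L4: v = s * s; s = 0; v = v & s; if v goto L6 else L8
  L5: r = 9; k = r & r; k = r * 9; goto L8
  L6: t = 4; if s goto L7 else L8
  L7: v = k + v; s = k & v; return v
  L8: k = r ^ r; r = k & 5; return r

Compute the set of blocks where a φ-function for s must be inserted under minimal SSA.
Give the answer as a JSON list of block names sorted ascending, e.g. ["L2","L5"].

idom tree: L1←L0 L2←L0 L3←L2 L4←L3 L5←L0 L6←L4 L7←L3 L8←L0
Dom at joins:
  L5: preds {L0,L2}: {L0} ∩ {L0,L2} = {L0}; idom=L0
  L7: preds {L3,L6}: {L0,L2,L3} ∩ {L0,L2,L3,L4,L6} = {L0,L2,L3}; idom=L3
  L8: preds {L2,L4,L5,L6}: {L0,L2} ∩ {L0,L2,L3,L4} ∩ {L0,L5} ∩ {L0,L2,L3,L4,L6} = {L0}; idom=L0

Frontier:
  L5←L0: walk · to L0
  L5←L2: walk L2 to L0
  L7←L3: walk · to L3
  L7←L6: walk L6→L4 to L3
  L8←L2: walk L2 to L0
  L8←L4: walk L4→L3→L2 to L0
  L8←L5: walk L5 to L0
  L8←L6: walk L6→L4→L3→L2 to L0
  L0: DF=∅
  L1: DF=∅
  L2: DF={L5,L8}
  L3: DF={L8}
  L4: DF={L7,L8}
  L5: DF={L8}
  L6: DF={L7,L8}
  L7: DF=∅
  L8: DF=∅

φ for s: defs {L0,L1,L4,L7}
  DF⁺ = {L7,L8}

Answer: ["L7", "L8"]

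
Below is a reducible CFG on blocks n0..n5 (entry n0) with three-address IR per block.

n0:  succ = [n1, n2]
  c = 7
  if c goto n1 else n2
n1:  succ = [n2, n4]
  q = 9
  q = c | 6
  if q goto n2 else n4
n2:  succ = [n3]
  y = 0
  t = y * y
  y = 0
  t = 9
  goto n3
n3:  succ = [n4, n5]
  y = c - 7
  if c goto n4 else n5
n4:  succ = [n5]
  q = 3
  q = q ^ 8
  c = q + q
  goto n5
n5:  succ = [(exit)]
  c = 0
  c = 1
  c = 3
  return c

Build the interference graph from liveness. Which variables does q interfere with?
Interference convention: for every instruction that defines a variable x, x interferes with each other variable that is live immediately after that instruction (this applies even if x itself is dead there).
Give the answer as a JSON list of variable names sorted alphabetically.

Answer: ["c"]

Working:
def/use:
  n0: {c} / ∅
  n1: {q} / {c}
  n2: {t,y} / ∅
  n3: {y} / {c}
  n4: {c,q} / ∅
  n5: {c} / ∅

Backward fixpoint:
  n0 li=∅ lo={c}
  n1 li={c} lo={c}
  n2 li={c} lo={c}
  n3 li={c} lo=∅
  n4 li=∅ lo=∅
  n5 li=∅ lo=∅

Interference:
  c: {q,t,y}
  q: {c}
  t: {c}
  y: {c}

N(q) = ["c"]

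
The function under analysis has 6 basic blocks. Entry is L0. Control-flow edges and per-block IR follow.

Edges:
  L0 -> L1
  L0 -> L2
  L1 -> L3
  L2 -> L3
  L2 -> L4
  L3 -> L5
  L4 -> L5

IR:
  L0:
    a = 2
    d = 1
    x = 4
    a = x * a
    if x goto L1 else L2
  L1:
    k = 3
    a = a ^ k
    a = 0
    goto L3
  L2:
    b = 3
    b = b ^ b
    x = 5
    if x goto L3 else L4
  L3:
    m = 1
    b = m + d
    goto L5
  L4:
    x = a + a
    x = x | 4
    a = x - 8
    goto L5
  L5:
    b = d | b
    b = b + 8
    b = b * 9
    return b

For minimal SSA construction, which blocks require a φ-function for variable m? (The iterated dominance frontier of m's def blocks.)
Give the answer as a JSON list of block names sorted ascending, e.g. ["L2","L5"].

idom tree: L1←L0 L2←L0 L3←L0 L4←L2 L5←L0
Dom at joins:
  L3: preds {L1,L2}: {L0,L1} ∩ {L0,L2} = {L0}; idom=L0
  L5: preds {L3,L4}: {L0,L3} ∩ {L0,L2,L4} = {L0}; idom=L0

Frontier:
  L3←L1: walk L1 to L0
  L3←L2: walk L2 to L0
  L5←L3: walk L3 to L0
  L5←L4: walk L4→L2 to L0
  DF(L0)=∅
  DF(L1)={L3}
  DF(L2)={L3,L5}
  DF(L3)={L5}
  DF(L4)={L5}
  DF(L5)=∅

φ for m: defs {L3}
  DF⁺ = {L5}

Answer: ["L5"]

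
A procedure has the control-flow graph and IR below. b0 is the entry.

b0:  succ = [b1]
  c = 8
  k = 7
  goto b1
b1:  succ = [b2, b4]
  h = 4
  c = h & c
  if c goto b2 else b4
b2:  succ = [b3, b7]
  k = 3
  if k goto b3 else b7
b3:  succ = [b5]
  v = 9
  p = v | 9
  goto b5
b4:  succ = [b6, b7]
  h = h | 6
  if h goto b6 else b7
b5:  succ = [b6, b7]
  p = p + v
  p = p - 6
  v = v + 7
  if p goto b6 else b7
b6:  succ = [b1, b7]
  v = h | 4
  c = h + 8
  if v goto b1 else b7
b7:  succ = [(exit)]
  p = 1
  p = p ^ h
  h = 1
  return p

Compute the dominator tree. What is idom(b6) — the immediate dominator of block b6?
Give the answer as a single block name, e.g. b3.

Answer: b1

Working:
idom tree: b1←b0 b2←b1 b3←b2 b4←b1 b5←b3 b6←b1 b7←b1
Dom at joins:
  b1: preds {b0,b6}: {b0} ∩ {b0,b1,b6} = {b0}; idom=b0
  b6: preds {b4,b5}: {b0,b1,b4} ∩ {b0,b1,b2,b3,b5} = {b0,b1}; idom=b1
  b7: preds {b2,b4,b5,b6}: {b0,b1,b2} ∩ {b0,b1,b4} ∩ {b0,b1,b2,b3,b5} ∩ {b0,b1,b6} = {b0,b1}; idom=b1

idom(b6) = b1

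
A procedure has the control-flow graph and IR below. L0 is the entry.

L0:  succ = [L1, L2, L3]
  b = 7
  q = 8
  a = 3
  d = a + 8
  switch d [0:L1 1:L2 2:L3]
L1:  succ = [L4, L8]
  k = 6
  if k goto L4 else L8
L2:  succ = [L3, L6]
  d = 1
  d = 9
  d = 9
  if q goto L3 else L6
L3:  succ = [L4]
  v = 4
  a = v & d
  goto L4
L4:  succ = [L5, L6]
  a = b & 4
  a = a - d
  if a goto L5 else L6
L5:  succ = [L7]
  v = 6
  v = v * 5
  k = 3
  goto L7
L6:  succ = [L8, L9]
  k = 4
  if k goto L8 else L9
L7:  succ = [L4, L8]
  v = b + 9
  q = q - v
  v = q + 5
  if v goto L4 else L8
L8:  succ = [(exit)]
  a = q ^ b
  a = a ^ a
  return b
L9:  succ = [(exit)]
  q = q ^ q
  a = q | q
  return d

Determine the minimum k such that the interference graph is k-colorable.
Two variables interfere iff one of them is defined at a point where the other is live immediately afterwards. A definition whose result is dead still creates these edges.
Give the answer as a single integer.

Block summaries:
  L0 def {a,b,d,q} use ∅
  L1 def {k} use ∅
  L2 def {d} use {q}
  L3 def {a,v} use {d}
  L4 def {a} use {b,d}
  L5 def {k,v} use ∅
  L6 def {k} use ∅
  L7 def {q,v} use {b,q}
  L8 def {a} use {b,q}
  L9 def {a,q} use {d,q}

Backward fixpoint:
  live L0: ∅→{b,d,q}
  live L1: {b,d,q}→{b,d,q}
  live L2: {b,q}→{b,d,q}
  live L3: {b,d,q}→{b,d,q}
  live L4: {b,d,q}→{b,d,q}
  live L5: {b,d,q}→{b,d,q}
  live L6: {b,d,q}→{b,d,q}
  live L7: {b,d,q}→{b,d,q}
  live L8: {b,q}→∅
  live L9: {d,q}→∅

Conflict graph:
  a↔{b,d,q}
  b↔{a,d,k,q,v}
  d↔{a,b,k,q,v}
  k↔{b,d,q}
  q↔{a,b,d,k,v}
  v↔{b,d,q}

Registers:
  {a,b,d,q} pairwise interfere (4-clique) ⇒ χ ≥ 4
  assign a→r3 b→r0 d→r1 k→r3 q→r2 v→r3 — no edge inside a register ⇒ χ ≤ 4
  χ = 4

Answer: 4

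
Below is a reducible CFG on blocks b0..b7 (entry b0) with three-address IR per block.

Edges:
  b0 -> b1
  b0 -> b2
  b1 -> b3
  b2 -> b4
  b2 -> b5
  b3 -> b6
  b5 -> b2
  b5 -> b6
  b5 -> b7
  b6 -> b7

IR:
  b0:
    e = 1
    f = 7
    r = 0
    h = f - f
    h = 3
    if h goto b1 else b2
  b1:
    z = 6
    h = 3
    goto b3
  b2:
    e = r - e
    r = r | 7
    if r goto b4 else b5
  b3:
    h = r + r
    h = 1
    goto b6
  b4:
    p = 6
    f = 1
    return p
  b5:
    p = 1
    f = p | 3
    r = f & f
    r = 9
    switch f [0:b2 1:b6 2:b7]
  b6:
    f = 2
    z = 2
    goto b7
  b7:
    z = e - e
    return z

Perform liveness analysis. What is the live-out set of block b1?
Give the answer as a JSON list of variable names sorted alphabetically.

def/use:
  b0 def {e,f,h,r} use ∅
  b1 def {h,z} use ∅
  b2 def {e,r} use {e,r}
  b3 def {h} use {r}
  b4 def {f,p} use ∅
  b5 def {f,p,r} use ∅
  b6 def {f,z} use ∅
  b7 def {z} use {e}

Backward fixpoint:
  live b0: ∅→{e,r}
  live b1: {e,r}→{e,r}
  live b2: {e,r}→{e}
  live b3: {e,r}→{e}
  live b4: ∅→∅
  live b5: {e}→{e,r}
  live b6: {e}→{e}
  live b7: {e}→∅

live-out(b1) = ["e", "r"]

Answer: ["e", "r"]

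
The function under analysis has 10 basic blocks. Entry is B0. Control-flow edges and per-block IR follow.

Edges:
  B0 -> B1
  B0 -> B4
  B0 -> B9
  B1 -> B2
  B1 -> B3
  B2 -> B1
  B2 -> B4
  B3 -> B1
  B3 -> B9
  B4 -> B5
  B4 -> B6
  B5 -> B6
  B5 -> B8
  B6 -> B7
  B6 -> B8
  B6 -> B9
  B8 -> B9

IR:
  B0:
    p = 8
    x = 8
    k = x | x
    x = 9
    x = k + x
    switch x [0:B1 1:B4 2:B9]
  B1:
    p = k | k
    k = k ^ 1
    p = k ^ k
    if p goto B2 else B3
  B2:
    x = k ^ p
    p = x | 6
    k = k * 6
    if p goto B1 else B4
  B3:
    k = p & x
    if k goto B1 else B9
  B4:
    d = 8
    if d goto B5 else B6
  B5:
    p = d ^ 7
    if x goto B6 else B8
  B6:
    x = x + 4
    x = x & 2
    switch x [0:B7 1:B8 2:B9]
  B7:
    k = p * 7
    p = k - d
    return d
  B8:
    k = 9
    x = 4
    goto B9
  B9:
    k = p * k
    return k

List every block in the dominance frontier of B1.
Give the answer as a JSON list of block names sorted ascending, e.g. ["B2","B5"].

idom tree: B1←B0 B2←B1 B3←B1 B4←B0 B5←B4 B6←B4 B7←B6 B8←B4 B9←B0
Dom∩ at merges:
  B1: preds {B0,B2,B3}: {B0} ∩ {B0,B1,B2} ∩ {B0,B1,B3} = {B0}; idom=B0
  B4: preds {B0,B2}: {B0} ∩ {B0,B1,B2} = {B0}; idom=B0
  B6: preds {B4,B5}: {B0,B4} ∩ {B0,B4,B5} = {B0,B4}; idom=B4
  B8: preds {B5,B6}: {B0,B4,B5} ∩ {B0,B4,B6} = {B0,B4}; idom=B4
  B9: preds {B0,B3,B6,B8}: {B0} ∩ {B0,B1,B3} ∩ {B0,B4,B6} ∩ {B0,B4,B8} = {B0}; idom=B0

DF derivation:
  join B1 pred B0: · stop@B0
  join B1 pred B2: B2→B1 stop@B0
  join B1 pred B3: B3→B1 stop@B0
  join B4 pred B0: · stop@B0
  join B4 pred B2: B2→B1 stop@B0
  join B6 pred B4: · stop@B4
  join B6 pred B5: B5 stop@B4
  join B8 pred B5: B5 stop@B4
  join B8 pred B6: B6 stop@B4
  join B9 pred B0: · stop@B0
  join B9 pred B3: B3→B1 stop@B0
  join B9 pred B6: B6→B4 stop@B0
  join B9 pred B8: B8→B4 stop@B0
  B0: DF=∅
  B1: DF={B1,B4,B9}
  B2: DF={B1,B4}
  B3: DF={B1,B9}
  B4: DF={B9}
  B5: DF={B6,B8}
  B6: DF={B8,B9}
  B7: DF=∅
  B8: DF={B9}
  B9: DF=∅

DF(B1) = ["B1", "B4", "B9"]

Answer: ["B1", "B4", "B9"]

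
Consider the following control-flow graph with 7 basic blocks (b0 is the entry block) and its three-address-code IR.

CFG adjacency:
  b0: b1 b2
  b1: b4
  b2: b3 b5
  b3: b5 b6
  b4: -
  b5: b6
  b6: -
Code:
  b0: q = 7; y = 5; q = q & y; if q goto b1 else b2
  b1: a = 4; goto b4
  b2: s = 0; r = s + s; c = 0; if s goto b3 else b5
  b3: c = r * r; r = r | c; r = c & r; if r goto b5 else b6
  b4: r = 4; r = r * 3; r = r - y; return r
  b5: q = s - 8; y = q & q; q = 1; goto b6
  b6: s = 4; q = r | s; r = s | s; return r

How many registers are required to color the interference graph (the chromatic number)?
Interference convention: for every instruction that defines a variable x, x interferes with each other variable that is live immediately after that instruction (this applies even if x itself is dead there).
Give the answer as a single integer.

Answer: 3

Derivation:
Per-block:
  b0 def {q,y} use ∅
  b1 def {a} use ∅
  b2 def {c,r,s} use ∅
  b3 def {c,r} use {r}
  b4 def {r} use {y}
  b5 def {q,y} use {s}
  b6 def {q,r,s} use {r}

Liveness:
  b0: in=∅ out={y}
  b1: in={y} out={y}
  b2: in=∅ out={r,s}
  b3: in={r,s} out={r,s}
  b4: in={y} out=∅
  b5: in={r,s} out={r}
  b6: in={r} out=∅

Interference:
  a: {y}
  c: {r,s}
  q: {r,s,y}
  r: {c,q,s,y}
  s: {c,q,r}
  y: {a,q,r}

Chromatic number:
  clique {c,r,s} ⇒ need ≥ 3
  assign a→R0 c→R1 q→R1 r→R0 s→R2 y→R2 — no edge inside a register ⇒ χ ≤ 3
  χ = 3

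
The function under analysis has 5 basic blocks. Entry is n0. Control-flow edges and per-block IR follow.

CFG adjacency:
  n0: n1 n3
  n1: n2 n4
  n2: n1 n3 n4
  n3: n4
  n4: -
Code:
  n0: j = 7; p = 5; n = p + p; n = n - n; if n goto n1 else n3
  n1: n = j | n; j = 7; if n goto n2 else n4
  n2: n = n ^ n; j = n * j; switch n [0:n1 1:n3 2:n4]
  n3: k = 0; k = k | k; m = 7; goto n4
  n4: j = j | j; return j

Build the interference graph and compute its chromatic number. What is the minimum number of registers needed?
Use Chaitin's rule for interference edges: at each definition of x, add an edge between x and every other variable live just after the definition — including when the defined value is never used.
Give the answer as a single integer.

def/use:
  n0: def={j,n,p} ue=∅
  n1: def={j,n} ue={j,n}
  n2: def={j,n} ue={j,n}
  n3: def={k,m} ue=∅
  n4: def={j} ue={j}

Live sets:
  n0 li=∅ lo={j,n}
  n1 li={j,n} lo={j,n}
  n2 li={j,n} lo={j,n}
  n3 li={j} lo={j}
  n4 li={j} lo=∅

Conflict graph:
  j — {k,m,n,p}
  k — {j}
  m — {j}
  n — {j}
  p — {j}

Chromatic number:
  lower bound: {j,k} mutually conflict ⇒ χ ≥ 2
  2-colouring: c0={j}  c1={k,m,n,p}
  χ = 2

Answer: 2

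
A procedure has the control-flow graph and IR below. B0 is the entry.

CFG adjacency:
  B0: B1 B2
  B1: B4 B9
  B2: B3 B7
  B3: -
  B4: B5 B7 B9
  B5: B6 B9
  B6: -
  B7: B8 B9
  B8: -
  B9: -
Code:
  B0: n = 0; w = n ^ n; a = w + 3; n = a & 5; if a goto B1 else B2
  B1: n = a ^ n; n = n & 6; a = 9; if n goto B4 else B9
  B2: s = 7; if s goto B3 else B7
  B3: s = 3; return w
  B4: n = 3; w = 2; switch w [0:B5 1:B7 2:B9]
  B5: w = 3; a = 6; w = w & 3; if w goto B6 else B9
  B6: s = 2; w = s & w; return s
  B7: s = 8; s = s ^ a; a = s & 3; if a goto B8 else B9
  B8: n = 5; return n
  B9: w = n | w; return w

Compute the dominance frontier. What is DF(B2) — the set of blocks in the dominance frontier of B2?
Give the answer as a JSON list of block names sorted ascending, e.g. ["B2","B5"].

Answer: ["B7"]

Derivation:
idom tree: B1←B0 B2←B0 B3←B2 B4←B1 B5←B4 B6←B5 B7←B0 B8←B7 B9←B0
Join-block Dom:
  B7: preds {B2,B4}: {B0,B2} ∩ {B0,B1,B4} = {B0}; idom=B0
  B9: preds {B1,B4,B5,B7}: {B0,B1} ∩ {B0,B1,B4} ∩ {B0,B1,B4,B5} ∩ {B0,B7} = {B0}; idom=B0

DF walk-up:
  B7←B2: walk B2 to B0
  B7←B4: walk B4→B1 to B0
  B9←B1: walk B1 to B0
  B9←B4: walk B4→B1 to B0
  B9←B5: walk B5→B4→B1 to B0
  B9←B7: walk B7 to B0
  B0 → ∅
  B1 → {B7,B9}
  B2 → {B7}
  B3 → ∅
  B4 → {B7,B9}
  B5 → {B9}
  B6 → ∅
  B7 → {B9}
  B8 → ∅
  B9 → ∅

DF(B2) = ["B7"]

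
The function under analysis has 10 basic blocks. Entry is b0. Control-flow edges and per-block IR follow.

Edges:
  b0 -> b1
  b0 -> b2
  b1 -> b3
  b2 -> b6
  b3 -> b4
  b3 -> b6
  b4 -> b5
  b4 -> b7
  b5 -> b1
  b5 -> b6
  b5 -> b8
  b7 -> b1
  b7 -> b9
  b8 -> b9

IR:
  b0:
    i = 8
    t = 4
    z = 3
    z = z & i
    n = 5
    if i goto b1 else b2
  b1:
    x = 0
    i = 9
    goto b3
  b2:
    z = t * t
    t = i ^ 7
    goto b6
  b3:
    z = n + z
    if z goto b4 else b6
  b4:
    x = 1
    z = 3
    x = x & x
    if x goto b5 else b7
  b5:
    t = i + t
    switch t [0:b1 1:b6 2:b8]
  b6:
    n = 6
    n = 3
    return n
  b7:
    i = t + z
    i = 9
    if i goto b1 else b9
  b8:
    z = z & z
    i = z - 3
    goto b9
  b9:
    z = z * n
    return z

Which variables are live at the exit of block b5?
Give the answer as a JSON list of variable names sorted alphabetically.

Block summaries:
  b0: def={i,n,t,z} ue=∅
  b1: def={i,x} ue=∅
  b2: def={t,z} ue={i,t}
  b3: def={z} ue={n,z}
  b4: def={x,z} ue=∅
  b5: def={t} ue={i,t}
  b6: def={n} ue=∅
  b7: def={i} ue={t,z}
  b8: def={i,z} ue={z}
  b9: def={z} ue={n,z}

Liveness:
  live b0: ∅→{i,n,t,z}
  live b1: {n,t,z}→{i,n,t,z}
  live b2: {i,t}→∅
  live b3: {i,n,t,z}→{i,n,t}
  live b4: {i,n,t}→{i,n,t,z}
  live b5: {i,n,t,z}→{n,t,z}
  live b6: ∅→∅
  live b7: {n,t,z}→{n,t,z}
  live b8: {n,z}→{n,z}
  live b9: {n,z}→∅

live-out(b5) = ["n", "t", "z"]

Answer: ["n", "t", "z"]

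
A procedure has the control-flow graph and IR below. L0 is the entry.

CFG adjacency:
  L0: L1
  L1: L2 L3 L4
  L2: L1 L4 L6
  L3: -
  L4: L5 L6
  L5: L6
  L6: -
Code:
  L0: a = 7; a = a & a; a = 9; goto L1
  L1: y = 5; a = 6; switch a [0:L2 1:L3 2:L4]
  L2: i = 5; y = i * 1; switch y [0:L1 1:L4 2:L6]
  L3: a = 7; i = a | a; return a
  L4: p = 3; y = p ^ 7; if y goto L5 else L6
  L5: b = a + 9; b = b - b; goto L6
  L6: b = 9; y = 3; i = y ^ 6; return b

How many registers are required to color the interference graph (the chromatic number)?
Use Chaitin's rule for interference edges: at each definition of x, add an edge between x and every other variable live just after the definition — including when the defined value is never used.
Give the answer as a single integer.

def/use:
  L0: {a} / ∅
  L1: {a,y} / ∅
  L2: {i,y} / ∅
  L3: {a,i} / ∅
  L4: {p,y} / ∅
  L5: {b} / {a}
  L6: {b,i,y} / ∅

Live sets:
  L0 li=∅ lo=∅
  L1 li=∅ lo={a}
  L2 li={a} lo={a}
  L3 li=∅ lo=∅
  L4 li={a} lo={a}
  L5 li={a} lo=∅
  L6 li=∅ lo=∅

Conflict graph:
  a — {i,p,y}
  b — {i,y}
  i — {a,b}
  p — {a}
  y — {a,b}

Chromatic number:
  lower bound: {a,i} mutually conflict ⇒ χ ≥ 2
  assign a→R0 b→R0 i→R1 p→R1 y→R1 — no edge inside a register ⇒ χ ≤ 2
  χ = 2

Answer: 2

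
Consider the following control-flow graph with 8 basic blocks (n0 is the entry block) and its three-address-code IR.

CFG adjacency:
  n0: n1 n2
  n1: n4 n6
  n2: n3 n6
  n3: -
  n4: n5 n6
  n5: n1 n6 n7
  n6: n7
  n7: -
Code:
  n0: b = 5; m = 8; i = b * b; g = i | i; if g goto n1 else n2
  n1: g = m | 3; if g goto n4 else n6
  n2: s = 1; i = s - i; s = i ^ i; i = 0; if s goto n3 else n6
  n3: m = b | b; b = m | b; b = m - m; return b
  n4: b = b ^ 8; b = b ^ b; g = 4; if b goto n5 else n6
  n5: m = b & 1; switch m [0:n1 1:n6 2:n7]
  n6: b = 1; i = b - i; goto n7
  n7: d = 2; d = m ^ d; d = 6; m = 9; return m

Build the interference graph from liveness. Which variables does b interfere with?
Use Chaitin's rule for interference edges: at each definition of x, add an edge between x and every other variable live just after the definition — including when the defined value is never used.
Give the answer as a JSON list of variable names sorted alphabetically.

Answer: ["g", "i", "m", "s"]

Derivation:
Per-block:
  n0: {b,g,i,m} / ∅
  n1: {g} / {m}
  n2: {i,s} / {i}
  n3: {b,m} / {b}
  n4: {b,g} / {b}
  n5: {m} / {b}
  n6: {b,i} / {i}
  n7: {d,m} / {m}

Live sets:
  live n0: ∅→{b,i,m}
  live n1: {b,i,m}→{b,i,m}
  live n2: {b,i,m}→{b,i,m}
  live n3: {b}→∅
  live n4: {b,i,m}→{b,i,m}
  live n5: {b,i}→{b,i,m}
  live n6: {i,m}→{m}
  live n7: {m}→∅

Interference:
  b↔{g,i,m,s}
  d↔{m}
  g↔{b,i,m}
  i↔{b,g,m,s}
  m↔{b,d,g,i,s}
  s↔{b,i,m}

N(b) = ["g", "i", "m", "s"]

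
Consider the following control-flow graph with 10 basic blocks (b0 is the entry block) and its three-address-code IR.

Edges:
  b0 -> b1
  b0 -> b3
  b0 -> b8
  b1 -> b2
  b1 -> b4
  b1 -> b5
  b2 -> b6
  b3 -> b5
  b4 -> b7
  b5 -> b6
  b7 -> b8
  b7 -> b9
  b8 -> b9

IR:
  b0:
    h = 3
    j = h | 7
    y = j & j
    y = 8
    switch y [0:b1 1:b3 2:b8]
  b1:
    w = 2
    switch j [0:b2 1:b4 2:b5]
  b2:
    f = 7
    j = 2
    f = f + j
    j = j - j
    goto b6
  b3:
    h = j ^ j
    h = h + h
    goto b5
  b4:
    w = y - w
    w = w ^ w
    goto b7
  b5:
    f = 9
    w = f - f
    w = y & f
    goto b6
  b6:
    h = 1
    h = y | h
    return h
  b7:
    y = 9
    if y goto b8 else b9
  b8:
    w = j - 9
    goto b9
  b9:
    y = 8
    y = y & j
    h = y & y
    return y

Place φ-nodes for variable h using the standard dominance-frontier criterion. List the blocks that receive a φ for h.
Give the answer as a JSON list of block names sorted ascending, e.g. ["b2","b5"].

Answer: ["b5", "b6"]

Derivation:
idom tree: b1←b0 b2←b1 b3←b0 b4←b1 b5←b0 b6←b0 b7←b4 b8←b0 b9←b0
Dom∩ at merges:
  b5: preds {b1,b3}: {b0,b1} ∩ {b0,b3} = {b0}; idom=b0
  b6: preds {b2,b5}: {b0,b1,b2} ∩ {b0,b5} = {b0}; idom=b0
  b8: preds {b0,b7}: {b0} ∩ {b0,b1,b4,b7} = {b0}; idom=b0
  b9: preds {b7,b8}: {b0,b1,b4,b7} ∩ {b0,b8} = {b0}; idom=b0

Frontier:
  b5←b1: walk b1 to b0
  b5←b3: walk b3 to b0
  b6←b2: walk b2→b1 to b0
  b6←b5: walk b5 to b0
  b8←b0: walk · to b0
  b8←b7: walk b7→b4→b1 to b0
  b9←b7: walk b7→b4→b1 to b0
  b9←b8: walk b8 to b0
  b0 → ∅
  b1 → {b5,b6,b8,b9}
  b2 → {b6}
  b3 → {b5}
  b4 → {b8,b9}
  b5 → {b6}
  b6 → ∅
  b7 → {b8,b9}
  b8 → {b9}
  b9 → ∅

φ for h: defs {b0,b3,b6,b9}
  DF⁺ = {b5,b6}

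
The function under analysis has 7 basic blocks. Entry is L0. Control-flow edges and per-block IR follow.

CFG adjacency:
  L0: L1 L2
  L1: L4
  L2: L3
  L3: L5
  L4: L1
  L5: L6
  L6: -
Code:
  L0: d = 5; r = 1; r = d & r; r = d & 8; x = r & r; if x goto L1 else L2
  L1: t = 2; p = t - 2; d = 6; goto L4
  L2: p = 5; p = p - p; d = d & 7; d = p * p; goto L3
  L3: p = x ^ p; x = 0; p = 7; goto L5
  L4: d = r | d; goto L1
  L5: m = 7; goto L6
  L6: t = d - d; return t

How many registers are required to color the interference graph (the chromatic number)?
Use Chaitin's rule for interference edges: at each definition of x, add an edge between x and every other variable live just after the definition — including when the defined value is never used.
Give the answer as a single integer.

def/use:
  L0 def {d,r,x} use ∅
  L1 def {d,p,t} use ∅
  L2 def {d,p} use {d}
  L3 def {p,x} use {p,x}
  L4 def {d} use {d,r}
  L5 def {m} use ∅
  L6 def {t} use {d}

Live sets:
  L0 li=∅ lo={d,r,x}
  L1 li={r} lo={d,r}
  L2 li={d,x} lo={d,p,x}
  L3 li={d,p,x} lo={d}
  L4 li={d,r} lo={r}
  L5 li={d} lo={d}
  L6 li={d} lo=∅

Interference:
  d: {m,p,r,x}
  m: {d}
  p: {d,r,x}
  r: {d,p,t,x}
  t: {r}
  x: {d,p,r}

Chromatic number:
  {d,p,r,x} pairwise interfere (4-clique) ⇒ χ ≥ 4
  4-colouring: R0={d,t}  R1={m,r}  R2={p}  R3={x}
  χ = 4

Answer: 4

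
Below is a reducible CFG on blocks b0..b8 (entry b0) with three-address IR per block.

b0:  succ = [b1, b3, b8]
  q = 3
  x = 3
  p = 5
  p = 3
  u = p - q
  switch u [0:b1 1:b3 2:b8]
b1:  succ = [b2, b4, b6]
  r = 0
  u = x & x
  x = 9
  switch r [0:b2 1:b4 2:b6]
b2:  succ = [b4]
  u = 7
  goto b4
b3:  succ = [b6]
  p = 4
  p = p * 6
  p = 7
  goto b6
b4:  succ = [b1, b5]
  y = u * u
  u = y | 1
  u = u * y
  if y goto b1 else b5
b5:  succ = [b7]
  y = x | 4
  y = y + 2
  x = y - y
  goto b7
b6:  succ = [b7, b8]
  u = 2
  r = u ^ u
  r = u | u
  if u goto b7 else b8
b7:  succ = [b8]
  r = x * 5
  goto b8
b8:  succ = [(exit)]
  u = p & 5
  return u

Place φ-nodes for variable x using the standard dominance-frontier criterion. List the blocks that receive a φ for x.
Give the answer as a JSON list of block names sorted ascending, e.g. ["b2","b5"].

idom tree: b1←b0 b2←b1 b3←b0 b4←b1 b5←b4 b6←b0 b7←b0 b8←b0
Dom∩ at merges:
  b1: preds {b0,b4}: {b0} ∩ {b0,b1,b4} = {b0}; idom=b0
  b4: preds {b1,b2}: {b0,b1} ∩ {b0,b1,b2} = {b0,b1}; idom=b1
  b6: preds {b1,b3}: {b0,b1} ∩ {b0,b3} = {b0}; idom=b0
  b7: preds {b5,b6}: {b0,b1,b4,b5} ∩ {b0,b6} = {b0}; idom=b0
  b8: preds {b0,b6,b7}: {b0} ∩ {b0,b6} ∩ {b0,b7} = {b0}; idom=b0

Frontier:
  b1←b0: walk · to b0
  b1←b4: walk b4→b1 to b0
  b4←b1: walk · to b1
  b4←b2: walk b2 to b1
  b6←b1: walk b1 to b0
  b6←b3: walk b3 to b0
  b7←b5: walk b5→b4→b1 to b0
  b7←b6: walk b6 to b0
  b8←b0: walk · to b0
  b8←b6: walk b6 to b0
  b8←b7: walk b7 to b0
  DF(b0)=∅
  DF(b1)={b1,b6,b7}
  DF(b2)={b4}
  DF(b3)={b6}
  DF(b4)={b1,b7}
  DF(b5)={b7}
  DF(b6)={b7,b8}
  DF(b7)={b8}
  DF(b8)=∅

φ for x: defs {b0,b1,b5}
  DF⁺ = {b1,b6,b7,b8}

Answer: ["b1", "b6", "b7", "b8"]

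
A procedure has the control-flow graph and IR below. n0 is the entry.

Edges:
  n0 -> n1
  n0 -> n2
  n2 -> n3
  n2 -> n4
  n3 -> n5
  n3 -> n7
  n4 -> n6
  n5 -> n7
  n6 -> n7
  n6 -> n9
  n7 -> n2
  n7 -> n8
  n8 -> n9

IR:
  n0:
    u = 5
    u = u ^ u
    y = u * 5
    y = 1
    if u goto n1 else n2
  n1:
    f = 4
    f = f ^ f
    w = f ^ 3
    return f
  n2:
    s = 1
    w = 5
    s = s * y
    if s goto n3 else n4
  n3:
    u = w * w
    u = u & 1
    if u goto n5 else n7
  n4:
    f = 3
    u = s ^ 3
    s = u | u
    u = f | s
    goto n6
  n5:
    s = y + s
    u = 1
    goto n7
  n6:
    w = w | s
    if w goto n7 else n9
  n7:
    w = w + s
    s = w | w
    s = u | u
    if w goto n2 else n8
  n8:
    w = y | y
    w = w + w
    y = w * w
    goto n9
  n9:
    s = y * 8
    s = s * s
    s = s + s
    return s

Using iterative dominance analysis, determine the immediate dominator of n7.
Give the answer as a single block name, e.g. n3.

Answer: n2

Derivation:
idom tree: n1←n0 n2←n0 n3←n2 n4←n2 n5←n3 n6←n4 n7←n2 n8←n7 n9←n2
Join-block Dom:
  n2: preds {n0,n7}: {n0} ∩ {n0,n2,n7} = {n0}; idom=n0
  n7: preds {n3,n5,n6}: {n0,n2,n3} ∩ {n0,n2,n3,n5} ∩ {n0,n2,n4,n6} = {n0,n2}; idom=n2
  n9: preds {n6,n8}: {n0,n2,n4,n6} ∩ {n0,n2,n7,n8} = {n0,n2}; idom=n2

idom(n7) = n2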